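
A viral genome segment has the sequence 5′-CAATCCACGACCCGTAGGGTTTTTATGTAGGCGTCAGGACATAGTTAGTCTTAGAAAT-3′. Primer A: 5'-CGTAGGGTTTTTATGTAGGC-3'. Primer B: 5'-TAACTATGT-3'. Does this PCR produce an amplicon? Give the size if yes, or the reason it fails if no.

Primer A (CGTAGGGTTTTTATGTAGGC) matches the top strand at positions 13–32; it acts as a forward primer.
Primer B's reverse complement is ACATAGTTA, matching the top strand at positions 39–47; it acts as a reverse primer.
The 3' ends face each other across positions 13–47, giving a 35 bp product.

Yes — a 35 bp product.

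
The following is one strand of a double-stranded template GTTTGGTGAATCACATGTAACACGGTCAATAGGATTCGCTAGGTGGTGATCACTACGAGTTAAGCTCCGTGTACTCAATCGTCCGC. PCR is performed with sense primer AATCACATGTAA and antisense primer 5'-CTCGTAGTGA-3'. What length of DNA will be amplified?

51 bp

Forward primer AATCACATGTAA is found on the top strand at positions 9–20.
Reverse complement of the reverse primer: TCACTACGAG. This occurs on the top strand at positions 50–59.
The product runs from position 9 to position 59, so its length is 59 − 9 + 1 = 51 bp.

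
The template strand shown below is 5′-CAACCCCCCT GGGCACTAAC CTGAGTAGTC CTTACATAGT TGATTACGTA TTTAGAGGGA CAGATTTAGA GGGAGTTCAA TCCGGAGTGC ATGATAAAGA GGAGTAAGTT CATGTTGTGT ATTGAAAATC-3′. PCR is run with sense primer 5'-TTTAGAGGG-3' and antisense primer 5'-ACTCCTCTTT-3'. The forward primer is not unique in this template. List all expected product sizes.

The forward primer TTTAGAGGG matches the top strand at positions 51–59, 65–73.
The reverse primer's reverse complement is AAAGAGGAGT, matching at positions 96–105.
Each forward site pairs with the reverse site to give a product ending at position 105: sizes 55, 41 bp.

55 bp, 41 bp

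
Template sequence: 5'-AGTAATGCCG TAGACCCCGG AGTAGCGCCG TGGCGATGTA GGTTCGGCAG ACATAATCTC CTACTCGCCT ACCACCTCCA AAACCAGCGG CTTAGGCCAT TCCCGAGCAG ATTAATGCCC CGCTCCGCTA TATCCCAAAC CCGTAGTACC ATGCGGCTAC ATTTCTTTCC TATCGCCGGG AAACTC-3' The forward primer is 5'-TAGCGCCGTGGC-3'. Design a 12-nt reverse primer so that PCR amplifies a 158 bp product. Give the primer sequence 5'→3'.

5'-CCCGGCGATAGG-3'

The forward primer binds at positions 23–34, so a 158 bp product ends at position 23 + 158 − 1 = 180.
The reverse primer anneals to the top strand over positions 169–180, i.e. to CCTATCGCCGGG.
Its sequence written 5'→3' is the reverse complement: CCCGGCGATAGG.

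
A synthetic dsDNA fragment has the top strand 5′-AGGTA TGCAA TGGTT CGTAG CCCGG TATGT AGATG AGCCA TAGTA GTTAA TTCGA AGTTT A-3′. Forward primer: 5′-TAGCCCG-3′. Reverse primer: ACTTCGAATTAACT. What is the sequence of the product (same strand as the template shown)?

Forward primer TAGCCCG is found on the top strand at positions 18–24.
Reverse complement of the reverse primer: AGTTAATTCGAAGT. This occurs on the top strand at positions 45–58.
The product is the template from position 18 through 58 (41 bp).

5'-TAGCCCGGTATGTAGATGAGCCATAGTAGTTAATTCGAAGT-3'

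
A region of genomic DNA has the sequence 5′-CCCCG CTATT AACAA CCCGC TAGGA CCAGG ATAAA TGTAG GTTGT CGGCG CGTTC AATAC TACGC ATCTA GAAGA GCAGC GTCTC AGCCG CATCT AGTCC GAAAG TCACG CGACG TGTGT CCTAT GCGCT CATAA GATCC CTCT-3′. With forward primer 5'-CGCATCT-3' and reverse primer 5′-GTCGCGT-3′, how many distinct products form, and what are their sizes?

Two products: 52 bp, 26 bp

The forward primer CGCATCT matches the top strand at positions 63–69, 89–95.
The reverse primer's reverse complement is ACGCGAC, matching at positions 108–114.
Each forward site pairs with the reverse site to give a product ending at position 114: sizes 52, 26 bp.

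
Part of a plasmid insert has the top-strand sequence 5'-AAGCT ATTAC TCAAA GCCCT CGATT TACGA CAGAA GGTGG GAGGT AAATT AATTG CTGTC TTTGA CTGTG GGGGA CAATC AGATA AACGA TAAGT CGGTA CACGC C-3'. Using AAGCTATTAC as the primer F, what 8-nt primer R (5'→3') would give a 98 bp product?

The forward primer binds at positions 1–10, so a 98 bp product ends at position 1 + 98 − 1 = 98.
The reverse primer anneals to the top strand over positions 91–98, i.e. to TAAGTCGG.
Its sequence written 5'→3' is the reverse complement: CCGACTTA.

5'-CCGACTTA-3'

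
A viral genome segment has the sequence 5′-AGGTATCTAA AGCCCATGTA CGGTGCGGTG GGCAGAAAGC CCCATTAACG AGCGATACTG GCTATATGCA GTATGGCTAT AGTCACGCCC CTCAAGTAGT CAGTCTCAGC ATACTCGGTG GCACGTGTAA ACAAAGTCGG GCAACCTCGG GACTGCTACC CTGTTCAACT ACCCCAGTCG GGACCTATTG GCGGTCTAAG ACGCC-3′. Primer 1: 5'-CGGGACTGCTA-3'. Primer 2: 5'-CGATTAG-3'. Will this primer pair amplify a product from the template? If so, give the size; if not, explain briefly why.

Primer 2 (CGATTAG) does not match the top strand, and its reverse complement CTAATCG does not match either.
With no annealing site for primer 2, no amplification occurs.

No product — primer 2 has no binding site in the template.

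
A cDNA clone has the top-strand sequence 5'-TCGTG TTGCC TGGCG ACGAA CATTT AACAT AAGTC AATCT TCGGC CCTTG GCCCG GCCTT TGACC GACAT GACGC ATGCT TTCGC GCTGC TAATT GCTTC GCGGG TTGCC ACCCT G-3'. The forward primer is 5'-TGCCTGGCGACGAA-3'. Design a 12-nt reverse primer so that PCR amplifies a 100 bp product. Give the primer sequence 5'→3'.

The forward primer binds at positions 7–20, so a 100 bp product ends at position 7 + 100 − 1 = 106.
The reverse primer anneals to the top strand over positions 95–106, i.e. to TGCTTCGCGGGT.
Its sequence written 5'→3' is the reverse complement: ACCCGCGAAGCA.

5'-ACCCGCGAAGCA-3'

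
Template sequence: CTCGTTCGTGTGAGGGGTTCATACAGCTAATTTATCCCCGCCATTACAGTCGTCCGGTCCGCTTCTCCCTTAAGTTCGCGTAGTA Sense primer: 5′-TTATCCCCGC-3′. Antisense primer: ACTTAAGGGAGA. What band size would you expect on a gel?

Forward primer TTATCCCCGC is found on the top strand at positions 32–41.
Reverse complement of the reverse primer: TCTCCCTTAAGT. This occurs on the top strand at positions 64–75.
Amplicon spans positions 32–75: 44 bp.

44 bp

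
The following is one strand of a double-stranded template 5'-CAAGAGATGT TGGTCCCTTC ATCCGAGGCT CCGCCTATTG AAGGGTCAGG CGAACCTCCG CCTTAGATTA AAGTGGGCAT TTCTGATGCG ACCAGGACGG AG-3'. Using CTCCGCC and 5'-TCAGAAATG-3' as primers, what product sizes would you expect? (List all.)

The forward primer CTCCGCC matches the top strand at positions 29–35, 56–62.
The reverse primer's reverse complement is CATTTCTGA, matching at positions 78–86.
Each forward site pairs with the reverse site to give a product ending at position 86: sizes 58, 31 bp.

58 bp, 31 bp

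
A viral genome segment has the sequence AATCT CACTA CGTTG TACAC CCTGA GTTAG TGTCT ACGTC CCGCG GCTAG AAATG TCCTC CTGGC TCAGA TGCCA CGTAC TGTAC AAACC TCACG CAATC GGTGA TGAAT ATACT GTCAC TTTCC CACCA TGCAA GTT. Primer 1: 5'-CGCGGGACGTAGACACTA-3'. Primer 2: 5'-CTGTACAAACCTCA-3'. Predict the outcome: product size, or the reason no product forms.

Primer 1 (CGCGGGACGTAGACACTA) has reverse complement TAGTGTCTACGTCCCGCG, which matches the top strand at positions 28–45; primer 1 anneals to the top strand there with its 3' end pointing upstream toward position 28.
Primer 2 (CTGTACAAACCTCA) matches the top strand directly at positions 80–93; it anneals to the bottom strand with its 3' end pointing downstream toward position 93.
The 3' ends diverge (primer 1 extends toward position 1, primer 2 toward position 138), so the primers never converge on a shared product.

No product — the primers' 3' ends point away from each other.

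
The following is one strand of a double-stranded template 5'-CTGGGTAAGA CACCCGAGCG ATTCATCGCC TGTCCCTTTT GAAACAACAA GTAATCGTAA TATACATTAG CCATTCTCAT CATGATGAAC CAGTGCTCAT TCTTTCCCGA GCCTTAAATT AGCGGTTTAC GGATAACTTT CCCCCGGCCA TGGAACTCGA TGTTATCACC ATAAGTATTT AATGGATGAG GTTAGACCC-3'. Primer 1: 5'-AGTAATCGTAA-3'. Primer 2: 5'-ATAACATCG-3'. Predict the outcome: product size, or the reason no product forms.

Yes — a 117 bp product.

Primer 1 (AGTAATCGTAA) matches the top strand at positions 50–60; it acts as a forward primer.
Primer 2's reverse complement is CGATGTTAT, matching the top strand at positions 158–166; it acts as a reverse primer.
The 3' ends face each other across positions 50–166, giving a 117 bp product.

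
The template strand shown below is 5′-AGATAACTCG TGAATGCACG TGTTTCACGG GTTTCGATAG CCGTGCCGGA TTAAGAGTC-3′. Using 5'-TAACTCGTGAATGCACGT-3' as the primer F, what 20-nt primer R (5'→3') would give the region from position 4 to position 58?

5'-ACTCTTAATCCGGCACGGCT-3'

The product's 3' end on the top strand is position 58.
The reverse primer anneals to the top strand over positions 39–58, i.e. to AGCCGTGCCGGATTAAGAGT.
Its sequence written 5'→3' is the reverse complement: ACTCTTAATCCGGCACGGCT.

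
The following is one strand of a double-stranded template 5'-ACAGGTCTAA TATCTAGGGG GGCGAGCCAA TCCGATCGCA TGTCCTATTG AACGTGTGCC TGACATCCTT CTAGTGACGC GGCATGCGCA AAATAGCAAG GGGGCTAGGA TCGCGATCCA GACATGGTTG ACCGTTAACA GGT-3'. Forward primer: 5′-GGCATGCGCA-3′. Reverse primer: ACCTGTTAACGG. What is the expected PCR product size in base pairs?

63 bp

Forward primer GGCATGCGCA is found on the top strand at positions 81–90.
Taking the reverse complement of ACCTGTTAACGG gives CCGTTAACAGGT, found at positions 132–143 on the template; the primer anneals here to the top strand with its 3' end pointing upstream.
Amplicon spans positions 81–143: 63 bp.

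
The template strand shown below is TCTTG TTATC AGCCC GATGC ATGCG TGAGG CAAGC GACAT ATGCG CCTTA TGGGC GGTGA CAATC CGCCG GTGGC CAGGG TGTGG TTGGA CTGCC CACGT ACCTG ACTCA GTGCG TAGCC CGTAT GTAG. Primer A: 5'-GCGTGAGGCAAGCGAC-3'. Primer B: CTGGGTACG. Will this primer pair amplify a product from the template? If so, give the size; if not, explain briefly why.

Primer B (CTGGGTACG) does not match the top strand, and its reverse complement CGTACCCAG does not match either.
With no annealing site for primer B, no amplification occurs.

No product — primer B has no binding site in the template.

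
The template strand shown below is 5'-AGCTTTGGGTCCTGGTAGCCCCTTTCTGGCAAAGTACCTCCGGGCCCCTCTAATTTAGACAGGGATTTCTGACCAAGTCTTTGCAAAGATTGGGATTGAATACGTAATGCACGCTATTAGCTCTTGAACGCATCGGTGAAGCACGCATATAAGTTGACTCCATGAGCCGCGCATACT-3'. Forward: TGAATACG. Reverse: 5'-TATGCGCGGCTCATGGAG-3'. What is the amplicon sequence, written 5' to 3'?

Forward primer TGAATACG is found on the top strand at positions 97–104.
Reverse complement of the reverse primer: CTCCATGAGCCGCGCATA. This occurs on the top strand at positions 158–175.
The product is the template from position 97 through 175 (79 bp).

5'-TGAATACGTAATGCACGCTATTAGCTCTTGAACGCATCGGTGAAGCACGCATATAAGTTGACTCCATGAGCCGCGCATA-3'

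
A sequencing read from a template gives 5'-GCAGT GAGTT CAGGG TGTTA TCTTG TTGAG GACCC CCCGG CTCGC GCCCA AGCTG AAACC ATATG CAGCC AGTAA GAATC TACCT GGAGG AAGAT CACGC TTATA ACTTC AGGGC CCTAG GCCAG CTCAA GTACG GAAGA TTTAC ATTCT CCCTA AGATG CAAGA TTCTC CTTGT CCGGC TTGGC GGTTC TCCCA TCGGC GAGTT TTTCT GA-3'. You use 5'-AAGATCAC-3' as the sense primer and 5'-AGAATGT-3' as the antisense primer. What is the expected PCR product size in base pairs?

60 bp

Scanning the template, AAGATCAC occurs at positions 91–98; this primer anneals to the bottom strand there with its 3' end pointing downstream.
The reverse primer's reverse complement is ACATTCT, which matches the template at positions 144–150.
Product length = (reverse-primer end) − (forward-primer start) + 1 = 150 − 91 + 1 = 60 bp.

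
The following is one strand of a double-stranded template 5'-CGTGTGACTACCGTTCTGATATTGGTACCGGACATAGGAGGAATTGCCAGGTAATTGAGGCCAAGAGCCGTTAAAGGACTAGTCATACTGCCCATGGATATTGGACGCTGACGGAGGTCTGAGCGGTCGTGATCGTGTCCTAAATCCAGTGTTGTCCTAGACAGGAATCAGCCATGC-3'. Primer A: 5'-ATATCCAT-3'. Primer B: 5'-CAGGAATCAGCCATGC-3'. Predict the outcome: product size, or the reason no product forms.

Primer A (ATATCCAT) has reverse complement ATGGATAT, which matches the top strand at positions 94–101; primer A anneals to the top strand there with its 3' end pointing upstream toward position 94.
Primer B (CAGGAATCAGCCATGC) matches the top strand directly at positions 162–177; it anneals to the bottom strand with its 3' end pointing downstream toward position 177.
The 3' ends diverge (primer A extends toward position 1, primer B toward position 177), so the primers never converge on a shared product.

No product — the primers' 3' ends point away from each other.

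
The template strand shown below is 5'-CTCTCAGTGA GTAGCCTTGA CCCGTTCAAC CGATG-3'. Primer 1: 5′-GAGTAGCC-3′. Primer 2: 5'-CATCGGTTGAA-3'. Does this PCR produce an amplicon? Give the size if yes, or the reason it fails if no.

Yes — a 27 bp product.

Primer 1 (GAGTAGCC) matches the top strand at positions 9–16; it acts as a forward primer.
Primer 2's reverse complement is TTCAACCGATG, matching the top strand at positions 25–35; it acts as a reverse primer.
The 3' ends face each other across positions 9–35, giving a 27 bp product.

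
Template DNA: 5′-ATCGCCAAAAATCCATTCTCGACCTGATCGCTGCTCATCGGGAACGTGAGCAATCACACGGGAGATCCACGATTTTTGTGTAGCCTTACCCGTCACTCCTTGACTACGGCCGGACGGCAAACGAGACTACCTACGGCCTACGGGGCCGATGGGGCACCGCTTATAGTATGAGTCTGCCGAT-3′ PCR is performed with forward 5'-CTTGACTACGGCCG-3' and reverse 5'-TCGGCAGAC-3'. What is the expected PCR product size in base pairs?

82 bp

Forward primer CTTGACTACGGCCG is found on the top strand at positions 99–112.
Reverse complement of the reverse primer: GTCTGCCGA. This occurs on the top strand at positions 172–180.
The product runs from position 99 to position 180, so its length is 180 − 99 + 1 = 82 bp.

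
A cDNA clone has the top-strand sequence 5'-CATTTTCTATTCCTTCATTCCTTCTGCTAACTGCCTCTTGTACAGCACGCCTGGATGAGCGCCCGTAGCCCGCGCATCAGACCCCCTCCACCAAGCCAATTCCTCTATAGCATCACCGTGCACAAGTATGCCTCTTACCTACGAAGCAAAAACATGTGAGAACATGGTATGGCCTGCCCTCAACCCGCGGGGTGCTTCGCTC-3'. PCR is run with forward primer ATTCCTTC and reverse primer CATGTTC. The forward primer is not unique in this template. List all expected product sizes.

158 bp, 150 bp

The forward primer ATTCCTTC matches the top strand at positions 9–16, 17–24.
The reverse primer's reverse complement is GAACATG, matching at positions 160–166.
Each forward site pairs with the reverse site to give a product ending at position 166: sizes 158, 150 bp.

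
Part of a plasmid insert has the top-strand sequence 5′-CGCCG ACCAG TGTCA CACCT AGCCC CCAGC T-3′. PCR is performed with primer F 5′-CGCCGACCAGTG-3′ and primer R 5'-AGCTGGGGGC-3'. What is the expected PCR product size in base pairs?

The forward primer matches the template at positions 1–12.
Taking the reverse complement of AGCTGGGGGC gives GCCCCCAGCT, found at positions 22–31 on the template; the primer anneals here to the top strand with its 3' end pointing upstream.
Product length = (reverse-primer end) − (forward-primer start) + 1 = 31 − 1 + 1 = 31 bp.

31 bp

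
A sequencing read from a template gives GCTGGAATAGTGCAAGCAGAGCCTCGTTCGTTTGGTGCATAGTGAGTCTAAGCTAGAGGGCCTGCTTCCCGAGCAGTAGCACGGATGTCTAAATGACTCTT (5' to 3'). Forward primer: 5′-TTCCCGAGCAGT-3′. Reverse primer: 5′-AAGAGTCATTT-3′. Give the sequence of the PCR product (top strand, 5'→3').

5'-TTCCCGAGCAGTAGCACGGATGTCTAAATGACTCTT-3'

Forward primer TTCCCGAGCAGT is found on the top strand at positions 66–77.
Reverse complement of the reverse primer: AAATGACTCTT. This occurs on the top strand at positions 91–101.
The product is the template from position 66 through 101 (36 bp).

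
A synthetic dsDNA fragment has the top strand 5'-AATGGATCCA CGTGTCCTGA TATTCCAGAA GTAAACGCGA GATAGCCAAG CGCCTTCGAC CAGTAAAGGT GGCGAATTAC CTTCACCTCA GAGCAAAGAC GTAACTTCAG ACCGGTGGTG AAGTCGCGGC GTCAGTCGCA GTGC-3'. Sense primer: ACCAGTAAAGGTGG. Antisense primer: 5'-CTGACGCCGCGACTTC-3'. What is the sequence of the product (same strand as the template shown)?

Forward primer ACCAGTAAAGGTGG is found on the top strand at positions 59–72.
Taking the reverse complement of CTGACGCCGCGACTTC gives GAAGTCGCGGCGTCAG, found at positions 120–135 on the template; the primer anneals here to the top strand with its 3' end pointing upstream.
The product is the template from position 59 through 135 (77 bp).

5'-ACCAGTAAAGGTGGCGAATTACCTTCACCTCAGAGCAAAGACGTAACTTCAGACCGGTGGTGAAGTCGCGGCGTCAG-3'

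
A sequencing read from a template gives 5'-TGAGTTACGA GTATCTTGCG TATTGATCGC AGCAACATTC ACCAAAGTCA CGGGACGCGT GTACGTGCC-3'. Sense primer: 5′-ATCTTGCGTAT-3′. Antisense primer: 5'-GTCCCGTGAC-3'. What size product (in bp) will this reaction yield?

Scanning the template, ATCTTGCGTAT occurs at positions 13–23; this primer anneals to the bottom strand there with its 3' end pointing downstream.
Reverse complement of the reverse primer: GTCACGGGAC. This occurs on the top strand at positions 47–56.
Amplicon spans positions 13–56: 44 bp.

44 bp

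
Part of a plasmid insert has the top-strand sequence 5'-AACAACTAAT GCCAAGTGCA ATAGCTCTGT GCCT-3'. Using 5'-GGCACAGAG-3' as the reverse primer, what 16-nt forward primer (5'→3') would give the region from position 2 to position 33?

The reverse primer's reverse complement CTCTGTGCC matches the template at positions 25–33; the product starts at position 2.
The forward primer is identical to the top strand over positions 2–17: ACAACTAATGCCAAGT.

5'-ACAACTAATGCCAAGT-3'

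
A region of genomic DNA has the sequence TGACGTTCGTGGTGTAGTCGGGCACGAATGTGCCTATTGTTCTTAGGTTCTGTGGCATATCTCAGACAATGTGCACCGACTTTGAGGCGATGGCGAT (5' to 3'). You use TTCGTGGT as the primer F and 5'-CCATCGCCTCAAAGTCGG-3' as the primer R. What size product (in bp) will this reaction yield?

The forward primer matches the template at positions 6–13.
Taking the reverse complement of CCATCGCCTCAAAGTCGG gives CCGACTTTGAGGCGATGG, found at positions 76–93 on the template; the primer anneals here to the top strand with its 3' end pointing upstream.
Amplicon spans positions 6–93: 88 bp.

88 bp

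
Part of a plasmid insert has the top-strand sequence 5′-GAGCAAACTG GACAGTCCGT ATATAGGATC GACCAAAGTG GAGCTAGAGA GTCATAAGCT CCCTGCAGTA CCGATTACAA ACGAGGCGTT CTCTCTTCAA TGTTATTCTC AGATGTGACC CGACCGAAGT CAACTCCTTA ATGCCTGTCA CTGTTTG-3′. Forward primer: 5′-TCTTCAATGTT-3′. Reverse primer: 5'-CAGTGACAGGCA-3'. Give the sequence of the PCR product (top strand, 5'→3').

5'-TCTTCAATGTTATTCTCAGATGTGACCCGACCGAAGTCAACTCCTTAATGCCTGTCACTG-3'

Forward primer TCTTCAATGTT is found on the top strand at positions 94–104.
Reverse complement of the reverse primer: TGCCTGTCACTG. This occurs on the top strand at positions 142–153.
The product is the template from position 94 through 153 (60 bp).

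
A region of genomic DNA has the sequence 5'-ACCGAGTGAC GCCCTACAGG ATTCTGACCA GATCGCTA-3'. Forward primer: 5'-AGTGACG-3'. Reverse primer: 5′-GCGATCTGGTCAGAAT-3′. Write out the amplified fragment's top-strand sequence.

Scanning the template, AGTGACG occurs at positions 5–11; this primer anneals to the bottom strand there with its 3' end pointing downstream.
Taking the reverse complement of GCGATCTGGTCAGAAT gives ATTCTGACCAGATCGC, found at positions 21–36 on the template; the primer anneals here to the top strand with its 3' end pointing upstream.
The product is the template from position 5 through 36 (32 bp).

5'-AGTGACGCCCTACAGGATTCTGACCAGATCGC-3'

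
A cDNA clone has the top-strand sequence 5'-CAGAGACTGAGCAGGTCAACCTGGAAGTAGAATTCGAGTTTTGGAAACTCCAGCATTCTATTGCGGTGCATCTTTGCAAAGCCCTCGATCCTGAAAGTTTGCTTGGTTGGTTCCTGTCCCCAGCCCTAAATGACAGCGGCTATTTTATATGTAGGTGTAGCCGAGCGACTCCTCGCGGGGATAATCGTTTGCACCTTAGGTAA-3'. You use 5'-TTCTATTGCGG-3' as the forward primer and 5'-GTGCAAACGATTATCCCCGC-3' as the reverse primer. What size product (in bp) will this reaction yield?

139 bp

Forward primer TTCTATTGCGG is found on the top strand at positions 56–66.
Reverse complement of the reverse primer: GCGGGGATAATCGTTTGCAC. This occurs on the top strand at positions 175–194.
Product length = (reverse-primer end) − (forward-primer start) + 1 = 194 − 56 + 1 = 139 bp.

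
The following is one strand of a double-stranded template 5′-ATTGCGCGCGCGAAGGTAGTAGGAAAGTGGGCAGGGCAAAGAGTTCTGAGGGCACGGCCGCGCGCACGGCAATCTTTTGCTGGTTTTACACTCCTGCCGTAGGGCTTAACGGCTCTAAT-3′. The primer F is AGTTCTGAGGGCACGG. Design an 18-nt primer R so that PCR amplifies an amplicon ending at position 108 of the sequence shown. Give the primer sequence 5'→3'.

5'-TAAGCCCTACGGCAGGAG-3'

The forward primer binds at positions 42–57; the product's 3' end on the top strand is position 108.
The reverse primer anneals to the top strand over positions 91–108, i.e. to CTCCTGCCGTAGGGCTTA.
Its sequence written 5'→3' is the reverse complement: TAAGCCCTACGGCAGGAG.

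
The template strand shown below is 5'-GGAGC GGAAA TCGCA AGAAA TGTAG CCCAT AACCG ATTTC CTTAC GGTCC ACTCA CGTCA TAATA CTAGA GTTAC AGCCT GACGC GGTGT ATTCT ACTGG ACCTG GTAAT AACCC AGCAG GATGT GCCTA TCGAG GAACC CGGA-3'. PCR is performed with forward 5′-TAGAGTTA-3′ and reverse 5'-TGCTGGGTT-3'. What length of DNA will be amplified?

The forward primer matches the template at positions 67–74.
The reverse primer's reverse complement is AACCCAGCA, which matches the template at positions 111–119.
Amplicon spans positions 67–119: 53 bp.

53 bp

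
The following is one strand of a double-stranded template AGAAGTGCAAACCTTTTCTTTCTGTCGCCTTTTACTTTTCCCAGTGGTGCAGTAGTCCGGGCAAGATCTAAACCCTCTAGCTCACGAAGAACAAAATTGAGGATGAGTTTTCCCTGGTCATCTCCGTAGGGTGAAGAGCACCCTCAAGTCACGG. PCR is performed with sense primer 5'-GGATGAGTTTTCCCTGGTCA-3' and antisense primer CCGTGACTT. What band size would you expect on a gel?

54 bp

Forward primer GGATGAGTTTTCCCTGGTCA is found on the top strand at positions 101–120.
The reverse primer's reverse complement is AAGTCACGG, which matches the template at positions 146–154.
Amplicon spans positions 101–154: 54 bp.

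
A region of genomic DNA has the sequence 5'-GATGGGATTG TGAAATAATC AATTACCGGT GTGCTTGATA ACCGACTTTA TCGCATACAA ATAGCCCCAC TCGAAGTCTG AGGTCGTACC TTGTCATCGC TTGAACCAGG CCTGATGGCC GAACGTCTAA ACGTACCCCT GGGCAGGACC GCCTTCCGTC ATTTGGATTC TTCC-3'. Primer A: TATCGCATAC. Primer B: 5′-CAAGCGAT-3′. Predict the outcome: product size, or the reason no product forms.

Primer A (TATCGCATAC) matches the top strand at positions 49–58; it acts as a forward primer.
Primer B's reverse complement is ATCGCTTG, matching the top strand at positions 96–103; it acts as a reverse primer.
The 3' ends face each other across positions 49–103, giving a 55 bp product.

Yes — a 55 bp product.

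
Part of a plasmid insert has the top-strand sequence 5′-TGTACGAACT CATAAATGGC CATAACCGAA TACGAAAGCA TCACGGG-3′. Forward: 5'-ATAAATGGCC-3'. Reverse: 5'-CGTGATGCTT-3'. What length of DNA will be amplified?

Forward primer ATAAATGGCC is found on the top strand at positions 12–21.
Reverse complement of the reverse primer: AAGCATCACG. This occurs on the top strand at positions 36–45.
Amplicon spans positions 12–45: 34 bp.

34 bp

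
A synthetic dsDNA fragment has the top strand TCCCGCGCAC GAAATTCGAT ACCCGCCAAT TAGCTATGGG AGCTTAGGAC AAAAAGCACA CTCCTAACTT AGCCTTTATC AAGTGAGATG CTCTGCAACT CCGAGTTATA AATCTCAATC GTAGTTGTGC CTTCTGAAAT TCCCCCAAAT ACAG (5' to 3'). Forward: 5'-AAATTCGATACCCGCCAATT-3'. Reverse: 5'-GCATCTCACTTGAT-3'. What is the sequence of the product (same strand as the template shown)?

5'-AAATTCGATACCCGCCAATTAGCTATGGGAGCTTAGGACAAAAAGCACACTCCTAACTTAGCCTTTATCAAGTGAGATGC-3'

Forward primer AAATTCGATACCCGCCAATT is found on the top strand at positions 12–31.
Taking the reverse complement of GCATCTCACTTGAT gives ATCAAGTGAGATGC, found at positions 78–91 on the template; the primer anneals here to the top strand with its 3' end pointing upstream.
The product is the template from position 12 through 91 (80 bp).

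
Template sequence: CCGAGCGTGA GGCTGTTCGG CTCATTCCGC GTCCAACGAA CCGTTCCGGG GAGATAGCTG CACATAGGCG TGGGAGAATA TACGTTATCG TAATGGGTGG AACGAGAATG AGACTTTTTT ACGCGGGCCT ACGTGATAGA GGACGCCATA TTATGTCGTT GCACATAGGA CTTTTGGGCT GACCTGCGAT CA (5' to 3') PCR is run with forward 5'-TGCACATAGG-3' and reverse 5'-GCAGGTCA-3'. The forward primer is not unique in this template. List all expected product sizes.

129 bp, 28 bp

The forward primer TGCACATAGG matches the top strand at positions 59–68, 160–169.
The reverse primer's reverse complement is TGACCTGC, matching at positions 180–187.
Each forward site pairs with the reverse site to give a product ending at position 187: sizes 129, 28 bp.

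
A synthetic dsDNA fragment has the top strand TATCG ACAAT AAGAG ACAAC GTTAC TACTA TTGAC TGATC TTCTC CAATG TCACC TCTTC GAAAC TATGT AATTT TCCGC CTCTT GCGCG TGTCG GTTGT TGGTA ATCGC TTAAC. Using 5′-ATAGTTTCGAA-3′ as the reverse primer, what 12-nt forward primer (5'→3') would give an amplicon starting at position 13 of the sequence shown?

5'-GAGACAACGTTA-3'

The reverse primer's reverse complement TTCGAAACTAT matches the template at positions 58–68; the product starts at position 13.
The forward primer is identical to the top strand over positions 13–24: GAGACAACGTTA.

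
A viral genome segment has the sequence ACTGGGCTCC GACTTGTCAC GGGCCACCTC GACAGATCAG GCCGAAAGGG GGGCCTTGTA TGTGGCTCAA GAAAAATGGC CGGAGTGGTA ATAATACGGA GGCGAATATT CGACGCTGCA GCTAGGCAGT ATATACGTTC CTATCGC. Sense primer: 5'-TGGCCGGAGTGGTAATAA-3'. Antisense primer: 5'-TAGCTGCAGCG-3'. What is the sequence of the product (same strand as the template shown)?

5'-TGGCCGGAGTGGTAATAATACGGAGGCGAATATTCGACGCTGCAGCTA-3'

Forward primer TGGCCGGAGTGGTAATAA is found on the top strand at positions 77–94.
The reverse primer's reverse complement is CGCTGCAGCTA, which matches the template at positions 114–124.
The product is the template from position 77 through 124 (48 bp).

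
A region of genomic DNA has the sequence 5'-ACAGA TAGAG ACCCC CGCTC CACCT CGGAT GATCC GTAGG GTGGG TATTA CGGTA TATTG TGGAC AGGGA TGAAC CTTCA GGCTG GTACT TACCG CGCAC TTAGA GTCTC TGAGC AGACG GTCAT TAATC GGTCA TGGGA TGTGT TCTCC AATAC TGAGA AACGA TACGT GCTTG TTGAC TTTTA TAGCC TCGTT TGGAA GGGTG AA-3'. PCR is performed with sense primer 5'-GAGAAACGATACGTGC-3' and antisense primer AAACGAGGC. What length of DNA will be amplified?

40 bp

Forward primer GAGAAACGATACGTGC is found on the top strand at positions 157–172.
Taking the reverse complement of AAACGAGGC gives GCCTCGTTT, found at positions 188–196 on the template; the primer anneals here to the top strand with its 3' end pointing upstream.
Amplicon spans positions 157–196: 40 bp.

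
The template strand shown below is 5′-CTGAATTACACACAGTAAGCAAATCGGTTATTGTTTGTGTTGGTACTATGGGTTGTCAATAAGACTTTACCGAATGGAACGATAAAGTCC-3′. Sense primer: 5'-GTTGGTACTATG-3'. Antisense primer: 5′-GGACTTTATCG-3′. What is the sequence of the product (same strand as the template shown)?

5'-GTTGGTACTATGGGTTGTCAATAAGACTTTACCGAATGGAACGATAAAGTCC-3'

Scanning the template, GTTGGTACTATG occurs at positions 39–50; this primer anneals to the bottom strand there with its 3' end pointing downstream.
Reverse complement of the reverse primer: CGATAAAGTCC. This occurs on the top strand at positions 80–90.
The product is the template from position 39 through 90 (52 bp).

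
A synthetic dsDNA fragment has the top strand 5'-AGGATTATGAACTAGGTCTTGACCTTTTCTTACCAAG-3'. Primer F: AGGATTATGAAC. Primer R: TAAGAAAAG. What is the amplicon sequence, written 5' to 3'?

The forward primer matches the template at positions 1–12.
Taking the reverse complement of TAAGAAAAG gives CTTTTCTTA, found at positions 24–32 on the template; the primer anneals here to the top strand with its 3' end pointing upstream.
The product is the template from position 1 through 32 (32 bp).

5'-AGGATTATGAACTAGGTCTTGACCTTTTCTTA-3'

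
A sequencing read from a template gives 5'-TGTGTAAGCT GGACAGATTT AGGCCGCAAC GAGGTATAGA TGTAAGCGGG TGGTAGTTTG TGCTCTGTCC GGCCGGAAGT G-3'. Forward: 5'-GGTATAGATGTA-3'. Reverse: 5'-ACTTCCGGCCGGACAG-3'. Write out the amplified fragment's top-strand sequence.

Scanning the template, GGTATAGATGTA occurs at positions 33–44; this primer anneals to the bottom strand there with its 3' end pointing downstream.
Taking the reverse complement of ACTTCCGGCCGGACAG gives CTGTCCGGCCGGAAGT, found at positions 65–80 on the template; the primer anneals here to the top strand with its 3' end pointing upstream.
The product is the template from position 33 through 80 (48 bp).

5'-GGTATAGATGTAAGCGGGTGGTAGTTTGTGCTCTGTCCGGCCGGAAGT-3'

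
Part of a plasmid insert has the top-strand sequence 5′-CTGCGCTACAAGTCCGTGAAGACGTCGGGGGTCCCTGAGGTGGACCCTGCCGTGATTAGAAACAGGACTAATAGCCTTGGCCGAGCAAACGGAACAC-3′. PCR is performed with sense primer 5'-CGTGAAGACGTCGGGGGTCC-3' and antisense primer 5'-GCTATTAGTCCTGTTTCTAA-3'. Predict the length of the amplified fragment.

61 bp

Scanning the template, CGTGAAGACGTCGGGGGTCC occurs at positions 15–34; this primer anneals to the bottom strand there with its 3' end pointing downstream.
The reverse primer's reverse complement is TTAGAAACAGGACTAATAGC, which matches the template at positions 56–75.
The product runs from position 15 to position 75, so its length is 75 − 15 + 1 = 61 bp.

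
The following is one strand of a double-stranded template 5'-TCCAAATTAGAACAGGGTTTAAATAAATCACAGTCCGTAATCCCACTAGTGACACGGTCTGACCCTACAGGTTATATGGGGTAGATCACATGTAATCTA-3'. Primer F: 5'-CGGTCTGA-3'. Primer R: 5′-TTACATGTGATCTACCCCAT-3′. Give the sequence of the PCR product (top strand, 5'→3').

Scanning the template, CGGTCTGA occurs at positions 55–62; this primer anneals to the bottom strand there with its 3' end pointing downstream.
Taking the reverse complement of TTACATGTGATCTACCCCAT gives ATGGGGTAGATCACATGTAA, found at positions 76–95 on the template; the primer anneals here to the top strand with its 3' end pointing upstream.
The product is the template from position 55 through 95 (41 bp).

5'-CGGTCTGACCCTACAGGTTATATGGGGTAGATCACATGTAA-3'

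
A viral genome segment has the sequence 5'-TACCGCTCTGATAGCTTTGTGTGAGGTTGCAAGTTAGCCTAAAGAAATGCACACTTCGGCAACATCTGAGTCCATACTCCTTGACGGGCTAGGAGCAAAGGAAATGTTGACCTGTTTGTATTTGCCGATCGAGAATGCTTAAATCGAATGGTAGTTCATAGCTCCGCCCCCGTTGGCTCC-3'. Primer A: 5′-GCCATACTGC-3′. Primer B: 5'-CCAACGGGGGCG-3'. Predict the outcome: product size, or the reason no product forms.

No product — primer A has no binding site in the template.

Primer A (GCCATACTGC) does not match the top strand, and its reverse complement GCAGTATGGC does not match either.
With no annealing site for primer A, no amplification occurs.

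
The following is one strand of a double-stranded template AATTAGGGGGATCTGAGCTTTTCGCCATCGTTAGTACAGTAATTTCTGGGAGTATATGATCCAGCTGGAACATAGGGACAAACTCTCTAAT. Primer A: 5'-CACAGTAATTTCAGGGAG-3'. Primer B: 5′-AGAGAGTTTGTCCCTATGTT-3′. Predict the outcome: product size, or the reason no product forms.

Primer A (CACAGTAATTTCAGGGAG) does not match the top strand, and its reverse complement CTCCCTGAAATTACTGTG does not match either.
With no annealing site for primer A, no amplification occurs.

No product — primer A has no binding site in the template.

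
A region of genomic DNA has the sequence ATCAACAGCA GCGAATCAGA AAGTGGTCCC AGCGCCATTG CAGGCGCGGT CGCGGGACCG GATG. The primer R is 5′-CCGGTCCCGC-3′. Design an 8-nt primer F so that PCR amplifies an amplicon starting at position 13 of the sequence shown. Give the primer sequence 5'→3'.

5'-GAATCAGA-3'

The reverse primer's reverse complement GCGGGACCGG matches the template at positions 52–61; the product starts at position 13.
The forward primer is identical to the top strand over positions 13–20: GAATCAGA.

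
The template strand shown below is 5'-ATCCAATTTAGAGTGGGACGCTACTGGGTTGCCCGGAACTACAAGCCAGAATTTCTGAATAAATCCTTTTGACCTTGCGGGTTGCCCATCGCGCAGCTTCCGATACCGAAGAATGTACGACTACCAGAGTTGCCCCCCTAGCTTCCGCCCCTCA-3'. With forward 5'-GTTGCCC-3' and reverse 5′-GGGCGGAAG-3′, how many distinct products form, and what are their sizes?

Three products: 123 bp, 70 bp, 22 bp

The forward primer GTTGCCC matches the top strand at positions 28–34, 81–87, 129–135.
The reverse primer's reverse complement is CTTCCGCCC, matching at positions 142–150.
Each forward site pairs with the reverse site to give a product ending at position 150: sizes 123, 70, 22 bp.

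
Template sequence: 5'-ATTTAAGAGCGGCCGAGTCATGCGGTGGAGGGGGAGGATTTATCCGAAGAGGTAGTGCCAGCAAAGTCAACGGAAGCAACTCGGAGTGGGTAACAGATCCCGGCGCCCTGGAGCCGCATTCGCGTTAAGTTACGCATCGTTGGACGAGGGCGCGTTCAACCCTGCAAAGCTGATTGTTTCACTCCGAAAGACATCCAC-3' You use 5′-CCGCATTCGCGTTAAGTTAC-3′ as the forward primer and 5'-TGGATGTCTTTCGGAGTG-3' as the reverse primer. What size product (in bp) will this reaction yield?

The forward primer matches the template at positions 114–133.
Taking the reverse complement of TGGATGTCTTTCGGAGTG gives CACTCCGAAAGACATCCA, found at positions 180–197 on the template; the primer anneals here to the top strand with its 3' end pointing upstream.
Amplicon spans positions 114–197: 84 bp.

84 bp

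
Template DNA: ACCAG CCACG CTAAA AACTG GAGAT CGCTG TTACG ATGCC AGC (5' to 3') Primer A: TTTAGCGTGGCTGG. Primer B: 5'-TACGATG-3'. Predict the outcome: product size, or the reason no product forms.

No product — the primers' 3' ends point away from each other.

Primer A (TTTAGCGTGGCTGG) has reverse complement CCAGCCACGCTAAA, which matches the top strand at positions 2–15; primer A anneals to the top strand there with its 3' end pointing upstream toward position 2.
Primer B (TACGATG) matches the top strand directly at positions 32–38; it anneals to the bottom strand with its 3' end pointing downstream toward position 38.
The 3' ends diverge (primer A extends toward position 1, primer B toward position 43), so the primers never converge on a shared product.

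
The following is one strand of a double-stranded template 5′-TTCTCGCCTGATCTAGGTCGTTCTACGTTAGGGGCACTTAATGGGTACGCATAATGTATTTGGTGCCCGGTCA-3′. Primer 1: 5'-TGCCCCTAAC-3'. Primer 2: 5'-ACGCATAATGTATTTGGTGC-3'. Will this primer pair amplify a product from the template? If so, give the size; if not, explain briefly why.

No product — the primers' 3' ends point away from each other.

Primer 1 (TGCCCCTAAC) has reverse complement GTTAGGGGCA, which matches the top strand at positions 27–36; primer 1 anneals to the top strand there with its 3' end pointing upstream toward position 27.
Primer 2 (ACGCATAATGTATTTGGTGC) matches the top strand directly at positions 47–66; it anneals to the bottom strand with its 3' end pointing downstream toward position 66.
The 3' ends diverge (primer 1 extends toward position 1, primer 2 toward position 73), so the primers never converge on a shared product.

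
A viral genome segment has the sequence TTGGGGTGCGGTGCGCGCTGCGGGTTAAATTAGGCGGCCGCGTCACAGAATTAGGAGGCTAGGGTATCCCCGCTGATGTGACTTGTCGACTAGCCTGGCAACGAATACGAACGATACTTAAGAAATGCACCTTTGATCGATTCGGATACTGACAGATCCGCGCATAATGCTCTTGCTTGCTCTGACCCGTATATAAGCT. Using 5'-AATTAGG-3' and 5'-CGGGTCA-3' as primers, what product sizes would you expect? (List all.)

The forward primer AATTAGG matches the top strand at positions 28–34, 49–55.
The reverse primer's reverse complement is TGACCCG, matching at positions 183–189.
Each forward site pairs with the reverse site to give a product ending at position 189: sizes 162, 141 bp.

162 bp, 141 bp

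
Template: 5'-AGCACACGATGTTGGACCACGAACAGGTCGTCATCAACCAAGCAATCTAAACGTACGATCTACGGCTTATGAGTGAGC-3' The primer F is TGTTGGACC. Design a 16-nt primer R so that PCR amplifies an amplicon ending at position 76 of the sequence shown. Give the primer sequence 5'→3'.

5'-TCACTCATAAGCCGTA-3'

The forward primer binds at positions 10–18; the product's 3' end on the top strand is position 76.
The reverse primer anneals to the top strand over positions 61–76, i.e. to TACGGCTTATGAGTGA.
Its sequence written 5'→3' is the reverse complement: TCACTCATAAGCCGTA.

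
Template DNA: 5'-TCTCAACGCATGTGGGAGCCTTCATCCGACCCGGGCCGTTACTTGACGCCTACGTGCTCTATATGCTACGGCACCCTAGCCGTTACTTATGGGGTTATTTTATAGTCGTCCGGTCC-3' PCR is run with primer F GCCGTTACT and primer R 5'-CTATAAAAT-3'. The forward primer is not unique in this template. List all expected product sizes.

71 bp, 27 bp

The forward primer GCCGTTACT matches the top strand at positions 35–43, 79–87.
The reverse primer's reverse complement is ATTTTATAG, matching at positions 97–105.
Each forward site pairs with the reverse site to give a product ending at position 105: sizes 71, 27 bp.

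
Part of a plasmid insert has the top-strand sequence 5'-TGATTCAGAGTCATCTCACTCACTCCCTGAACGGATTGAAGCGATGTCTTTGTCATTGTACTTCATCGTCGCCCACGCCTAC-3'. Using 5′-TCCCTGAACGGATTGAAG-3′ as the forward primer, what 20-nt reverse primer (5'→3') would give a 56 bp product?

5'-GGCGTGGGCGACGATGAAGT-3'

The forward primer binds at positions 24–41, so a 56 bp product ends at position 24 + 56 − 1 = 79.
The reverse primer anneals to the top strand over positions 60–79, i.e. to ACTTCATCGTCGCCCACGCC.
Its sequence written 5'→3' is the reverse complement: GGCGTGGGCGACGATGAAGT.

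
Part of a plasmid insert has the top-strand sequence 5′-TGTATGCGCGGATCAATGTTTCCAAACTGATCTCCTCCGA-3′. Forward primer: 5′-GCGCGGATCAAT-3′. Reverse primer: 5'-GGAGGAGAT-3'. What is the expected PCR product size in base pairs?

33 bp

The forward primer matches the template at positions 6–17.
Reverse complement of the reverse primer: ATCTCCTCC. This occurs on the top strand at positions 30–38.
Amplicon spans positions 6–38: 33 bp.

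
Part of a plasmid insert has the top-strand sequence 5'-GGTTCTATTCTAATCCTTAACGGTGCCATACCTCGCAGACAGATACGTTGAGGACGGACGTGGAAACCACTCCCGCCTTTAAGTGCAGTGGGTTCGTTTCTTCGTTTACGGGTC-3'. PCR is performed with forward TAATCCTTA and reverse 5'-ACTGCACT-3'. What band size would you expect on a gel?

Scanning the template, TAATCCTTA occurs at positions 11–19; this primer anneals to the bottom strand there with its 3' end pointing downstream.
The reverse primer's reverse complement is AGTGCAGT, which matches the template at positions 82–89.
Product length = (reverse-primer end) − (forward-primer start) + 1 = 89 − 11 + 1 = 79 bp.

79 bp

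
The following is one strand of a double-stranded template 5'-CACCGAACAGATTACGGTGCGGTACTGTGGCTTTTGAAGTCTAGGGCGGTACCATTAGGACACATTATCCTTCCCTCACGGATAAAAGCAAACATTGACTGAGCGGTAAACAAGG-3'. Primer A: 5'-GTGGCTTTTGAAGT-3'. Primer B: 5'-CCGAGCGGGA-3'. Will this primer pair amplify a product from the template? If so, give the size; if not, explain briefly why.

Primer B (CCGAGCGGGA) does not match the top strand, and its reverse complement TCCCGCTCGG does not match either.
With no annealing site for primer B, no amplification occurs.

No product — primer B has no binding site in the template.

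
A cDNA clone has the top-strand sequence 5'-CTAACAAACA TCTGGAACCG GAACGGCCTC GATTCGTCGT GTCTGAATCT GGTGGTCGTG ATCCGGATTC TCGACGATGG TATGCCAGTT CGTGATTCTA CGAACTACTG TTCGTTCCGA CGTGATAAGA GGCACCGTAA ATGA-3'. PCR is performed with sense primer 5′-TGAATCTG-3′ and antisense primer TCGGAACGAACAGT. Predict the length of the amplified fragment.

77 bp

Forward primer TGAATCTG is found on the top strand at positions 44–51.
Taking the reverse complement of TCGGAACGAACAGT gives ACTGTTCGTTCCGA, found at positions 107–120 on the template; the primer anneals here to the top strand with its 3' end pointing upstream.
Amplicon spans positions 44–120: 77 bp.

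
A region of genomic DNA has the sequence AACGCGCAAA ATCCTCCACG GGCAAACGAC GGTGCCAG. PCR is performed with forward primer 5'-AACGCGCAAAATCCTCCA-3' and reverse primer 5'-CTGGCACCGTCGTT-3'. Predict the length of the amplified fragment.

38 bp

Forward primer AACGCGCAAAATCCTCCA is found on the top strand at positions 1–18.
The reverse primer's reverse complement is AACGACGGTGCCAG, which matches the template at positions 25–38.
Product length = (reverse-primer end) − (forward-primer start) + 1 = 38 − 1 + 1 = 38 bp.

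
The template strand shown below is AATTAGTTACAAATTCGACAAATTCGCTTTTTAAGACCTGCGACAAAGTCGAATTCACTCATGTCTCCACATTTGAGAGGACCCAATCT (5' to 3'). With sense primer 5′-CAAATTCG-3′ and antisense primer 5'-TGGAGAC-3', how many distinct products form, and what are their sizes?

Two products: 60 bp, 51 bp

The forward primer CAAATTCG matches the top strand at positions 10–17, 19–26.
The reverse primer's reverse complement is GTCTCCA, matching at positions 63–69.
Each forward site pairs with the reverse site to give a product ending at position 69: sizes 60, 51 bp.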